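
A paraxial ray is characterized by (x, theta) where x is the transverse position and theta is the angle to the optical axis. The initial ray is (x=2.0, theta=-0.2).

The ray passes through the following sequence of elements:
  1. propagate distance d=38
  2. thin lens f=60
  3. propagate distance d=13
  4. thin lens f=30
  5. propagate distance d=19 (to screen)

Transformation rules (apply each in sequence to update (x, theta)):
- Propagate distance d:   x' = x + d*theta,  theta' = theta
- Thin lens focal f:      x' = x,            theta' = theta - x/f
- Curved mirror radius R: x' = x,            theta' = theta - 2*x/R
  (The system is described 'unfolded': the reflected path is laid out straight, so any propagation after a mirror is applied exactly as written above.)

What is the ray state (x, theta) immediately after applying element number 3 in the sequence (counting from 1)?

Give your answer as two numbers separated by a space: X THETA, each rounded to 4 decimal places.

Initial: x=2.0000 theta=-0.2000
After 1 (propagate distance d=38): x=-5.6000 theta=-0.2000
After 2 (thin lens f=60): x=-5.6000 theta=-8/75 (≈-0.1067)
After 3 (propagate distance d=13): x=-524/75 (≈-6.9867) theta=-8/75 (≈-0.1067)
Rounded to 4 decimal places: x = -6.9867, theta = -0.1067

Answer: -6.9867 -0.1067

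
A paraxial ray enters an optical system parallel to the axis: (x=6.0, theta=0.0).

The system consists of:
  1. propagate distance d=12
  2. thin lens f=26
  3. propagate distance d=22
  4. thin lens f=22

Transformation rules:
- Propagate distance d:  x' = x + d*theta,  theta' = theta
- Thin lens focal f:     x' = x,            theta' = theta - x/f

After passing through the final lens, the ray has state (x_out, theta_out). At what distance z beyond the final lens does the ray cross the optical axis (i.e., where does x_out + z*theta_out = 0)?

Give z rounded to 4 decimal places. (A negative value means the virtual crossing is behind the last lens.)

Answer: 3.3846

Derivation:
Initial: x=6.0000 theta=0.0000
After 1 (propagate distance d=12): x=6.0000 theta=0.0000
After 2 (thin lens f=26): x=6.0000 theta=-3/13 (≈-0.2308)
After 3 (propagate distance d=22): x=12/13 (≈0.9231) theta=-3/13 (≈-0.2308)
After 4 (thin lens f=22): x=12/13 (≈0.9231) theta=-3/11 (≈-0.2727)
z_focus = -x_out/theta_out = -(12/13)/(-3/11) = 44/13 ≈ 3.3846
Rounded to 4 decimal places: z = 3.3846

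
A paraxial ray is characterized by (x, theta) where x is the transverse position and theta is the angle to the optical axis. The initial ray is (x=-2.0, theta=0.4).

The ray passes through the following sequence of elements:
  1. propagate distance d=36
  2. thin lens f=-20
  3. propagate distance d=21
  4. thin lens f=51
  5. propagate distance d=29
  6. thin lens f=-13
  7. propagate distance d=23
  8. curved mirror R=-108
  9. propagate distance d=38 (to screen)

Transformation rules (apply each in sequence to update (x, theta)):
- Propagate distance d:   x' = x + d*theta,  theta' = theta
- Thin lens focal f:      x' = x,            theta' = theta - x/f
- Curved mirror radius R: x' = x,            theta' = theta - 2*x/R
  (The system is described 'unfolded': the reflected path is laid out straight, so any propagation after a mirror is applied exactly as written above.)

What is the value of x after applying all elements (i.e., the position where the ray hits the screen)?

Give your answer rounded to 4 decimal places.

Initial: x=-2.0000 theta=0.4000
After 1 (propagate distance d=36): x=12.4000 theta=0.4000
After 2 (thin lens f=-20): x=12.4000 theta=1.0200
After 3 (propagate distance d=21): x=33.8200 theta=1.0200
After 4 (thin lens f=51): x=33.8200 theta=91/255 (≈0.3569)
After 5 (propagate distance d=29): x=112631/2550 (≈44.1690) theta=91/255 (≈0.3569)
After 6 (thin lens f=-13): x=112631/2550 (≈44.1690) theta=41487/11050 (≈3.7545)
After 7 (propagate distance d=23): x=127259/975 (≈130.5221) theta=41487/11050 (≈3.7545)
After 8 (curved mirror R=-108): x=127259/975 (≈130.5221) theta=110477/17901 (≈6.1716)
After 9 (propagate distance d=38 (to screen)): x=163365031/447525 (≈365.0411) theta=110477/17901 (≈6.1716)
Rounded to 4 decimal places: x = 365.0411

Answer: 365.0411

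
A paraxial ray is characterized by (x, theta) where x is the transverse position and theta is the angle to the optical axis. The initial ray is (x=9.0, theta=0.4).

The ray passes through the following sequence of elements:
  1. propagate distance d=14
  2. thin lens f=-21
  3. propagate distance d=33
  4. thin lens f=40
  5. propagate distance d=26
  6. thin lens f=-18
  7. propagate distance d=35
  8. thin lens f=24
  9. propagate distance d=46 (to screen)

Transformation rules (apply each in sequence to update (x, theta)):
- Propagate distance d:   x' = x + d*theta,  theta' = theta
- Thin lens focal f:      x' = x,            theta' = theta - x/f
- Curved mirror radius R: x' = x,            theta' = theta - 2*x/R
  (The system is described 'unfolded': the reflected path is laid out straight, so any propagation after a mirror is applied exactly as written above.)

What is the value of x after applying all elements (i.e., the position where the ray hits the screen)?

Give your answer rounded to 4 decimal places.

Initial: x=9.0000 theta=0.4000
After 1 (propagate distance d=14): x=14.6000 theta=0.4000
After 2 (thin lens f=-21): x=14.6000 theta=23/21 (≈1.0952)
After 3 (propagate distance d=33): x=1776/35 (≈50.7429) theta=23/21 (≈1.0952)
After 4 (thin lens f=40): x=1776/35 (≈50.7429) theta=-13/75 (≈-0.1733)
After 5 (propagate distance d=26): x=24274/525 (≈46.2362) theta=-13/75 (≈-0.1733)
After 6 (thin lens f=-18): x=24274/525 (≈46.2362) theta=11318/4725 (≈2.3953)
After 7 (propagate distance d=35): x=614596/4725 (≈130.0732) theta=11318/4725 (≈2.3953)
After 8 (thin lens f=24): x=614596/4725 (≈130.0732) theta=-85741/28350 (≈-3.0244)
After 9 (propagate distance d=46 (to screen)): x=-25651/2835 (≈-9.0480) theta=-85741/28350 (≈-3.0244)
Rounded to 4 decimal places: x = -9.0480

Answer: -9.0480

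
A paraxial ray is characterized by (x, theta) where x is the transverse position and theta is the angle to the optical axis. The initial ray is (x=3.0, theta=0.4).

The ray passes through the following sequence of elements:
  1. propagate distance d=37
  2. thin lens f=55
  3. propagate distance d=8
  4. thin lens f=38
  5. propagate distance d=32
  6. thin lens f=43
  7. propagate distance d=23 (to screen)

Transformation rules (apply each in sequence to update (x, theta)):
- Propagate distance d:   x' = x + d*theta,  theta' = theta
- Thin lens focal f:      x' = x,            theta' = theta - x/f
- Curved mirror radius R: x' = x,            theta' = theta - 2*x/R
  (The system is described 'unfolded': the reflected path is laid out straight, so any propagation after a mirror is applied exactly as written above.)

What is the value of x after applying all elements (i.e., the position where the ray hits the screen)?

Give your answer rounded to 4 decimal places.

Initial: x=3.0000 theta=0.4000
After 1 (propagate distance d=37): x=17.8000 theta=0.4000
After 2 (thin lens f=55): x=17.8000 theta=21/275 (≈0.0764)
After 3 (propagate distance d=8): x=5063/275 (≈18.4109) theta=21/275 (≈0.0764)
After 4 (thin lens f=38): x=5063/275 (≈18.4109) theta=-853/2090 (≈-0.4081)
After 5 (propagate distance d=32): x=27957/5225 (≈5.3506) theta=-853/2090 (≈-0.4081)
After 6 (thin lens f=43): x=27957/5225 (≈5.3506) theta=-239309/449350 (≈-0.5326)
After 7 (propagate distance d=23 (to screen)): x=-619961/89870 (≈-6.8984) theta=-239309/449350 (≈-0.5326)
Rounded to 4 decimal places: x = -6.8984

Answer: -6.8984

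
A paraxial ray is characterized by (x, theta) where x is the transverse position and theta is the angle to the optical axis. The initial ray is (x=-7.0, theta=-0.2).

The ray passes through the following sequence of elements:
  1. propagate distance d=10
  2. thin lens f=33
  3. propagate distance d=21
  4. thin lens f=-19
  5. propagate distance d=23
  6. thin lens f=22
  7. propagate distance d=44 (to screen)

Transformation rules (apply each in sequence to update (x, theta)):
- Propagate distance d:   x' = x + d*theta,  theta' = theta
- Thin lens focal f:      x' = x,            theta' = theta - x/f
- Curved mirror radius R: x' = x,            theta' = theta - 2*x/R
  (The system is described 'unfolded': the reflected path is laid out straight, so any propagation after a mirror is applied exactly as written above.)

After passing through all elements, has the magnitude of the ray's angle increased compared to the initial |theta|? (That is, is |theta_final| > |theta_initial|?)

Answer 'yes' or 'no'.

Answer: yes

Derivation:
Initial: x=-7.0000 theta=-0.2000
After 1 (propagate distance d=10): x=-9.0000 theta=-0.2000
After 2 (thin lens f=33): x=-9.0000 theta=4/55 (≈0.0727)
After 3 (propagate distance d=21): x=-411/55 (≈-7.4727) theta=4/55 (≈0.0727)
After 4 (thin lens f=-19): x=-411/55 (≈-7.4727) theta=-67/209 (≈-0.3206)
After 5 (propagate distance d=23): x=-15514/1045 (≈-14.8459) theta=-67/209 (≈-0.3206)
After 6 (thin lens f=22): x=-15514/1045 (≈-14.8459) theta=4072/11495 (≈0.3542)
After 7 (propagate distance d=44 (to screen)): x=774/1045 (≈0.7407) theta=4072/11495 (≈0.3542)
|theta_initial|=0.2000 |theta_final|=4072/11495 (≈0.3542) -> increased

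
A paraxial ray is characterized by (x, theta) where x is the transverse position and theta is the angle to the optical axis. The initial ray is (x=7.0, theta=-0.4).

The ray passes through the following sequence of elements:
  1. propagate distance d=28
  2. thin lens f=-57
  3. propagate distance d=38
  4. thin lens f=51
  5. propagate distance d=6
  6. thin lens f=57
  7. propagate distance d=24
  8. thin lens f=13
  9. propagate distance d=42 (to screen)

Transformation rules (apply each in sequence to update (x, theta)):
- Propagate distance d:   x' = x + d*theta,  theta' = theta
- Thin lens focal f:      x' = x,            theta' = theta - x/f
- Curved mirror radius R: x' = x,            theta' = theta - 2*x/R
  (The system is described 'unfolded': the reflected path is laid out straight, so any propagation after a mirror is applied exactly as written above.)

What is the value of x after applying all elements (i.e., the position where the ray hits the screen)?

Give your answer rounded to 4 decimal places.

Answer: 45.9393

Derivation:
Initial: x=7.0000 theta=-0.4000
After 1 (propagate distance d=28): x=-4.2000 theta=-0.4000
After 2 (thin lens f=-57): x=-4.2000 theta=-9/19 (≈-0.4737)
After 3 (propagate distance d=38): x=-22.2000 theta=-9/19 (≈-0.4737)
After 4 (thin lens f=51): x=-22.2000 theta=-62/1615 (≈-0.0384)
After 5 (propagate distance d=6): x=-7245/323 (≈-22.4303) theta=-62/1615 (≈-0.0384)
After 6 (thin lens f=57): x=-7245/323 (≈-22.4303) theta=641/1805 (≈0.3551)
After 7 (propagate distance d=24): x=-426747/30685 (≈-13.9073) theta=641/1805 (≈0.3551)
After 8 (thin lens f=13): x=-426747/30685 (≈-13.9073) theta=568408/398905 (≈1.4249)
After 9 (propagate distance d=42 (to screen)): x=3665085/79781 (≈45.9393) theta=568408/398905 (≈1.4249)
Rounded to 4 decimal places: x = 45.9393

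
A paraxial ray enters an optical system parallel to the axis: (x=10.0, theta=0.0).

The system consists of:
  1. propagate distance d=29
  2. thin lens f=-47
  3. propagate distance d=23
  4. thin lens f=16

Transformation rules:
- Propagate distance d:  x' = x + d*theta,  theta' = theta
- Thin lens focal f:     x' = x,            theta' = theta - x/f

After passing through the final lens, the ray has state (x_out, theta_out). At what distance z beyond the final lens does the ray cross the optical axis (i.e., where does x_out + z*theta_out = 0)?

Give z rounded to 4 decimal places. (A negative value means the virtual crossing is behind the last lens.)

Initial: x=10.0000 theta=0.0000
After 1 (propagate distance d=29): x=10.0000 theta=0.0000
After 2 (thin lens f=-47): x=10.0000 theta=10/47 (≈0.2128)
After 3 (propagate distance d=23): x=700/47 (≈14.8936) theta=10/47 (≈0.2128)
After 4 (thin lens f=16): x=700/47 (≈14.8936) theta=-135/188 (≈-0.7181)
z_focus = -x_out/theta_out = -(700/47)/(-135/188) = 560/27 ≈ 20.7407
Rounded to 4 decimal places: z = 20.7407

Answer: 20.7407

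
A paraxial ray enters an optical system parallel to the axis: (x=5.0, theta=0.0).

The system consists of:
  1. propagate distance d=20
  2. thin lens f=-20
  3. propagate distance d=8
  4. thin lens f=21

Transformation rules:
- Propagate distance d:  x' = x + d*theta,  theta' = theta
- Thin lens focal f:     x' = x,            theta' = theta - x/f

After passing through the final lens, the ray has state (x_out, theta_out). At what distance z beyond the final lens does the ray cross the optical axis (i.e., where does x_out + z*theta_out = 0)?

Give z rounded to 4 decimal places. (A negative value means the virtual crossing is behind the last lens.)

Initial: x=5.0000 theta=0.0000
After 1 (propagate distance d=20): x=5.0000 theta=0.0000
After 2 (thin lens f=-20): x=5.0000 theta=0.2500
After 3 (propagate distance d=8): x=7.0000 theta=0.2500
After 4 (thin lens f=21): x=7.0000 theta=-1/12 (≈-0.0833)
z_focus = -x_out/theta_out = -(7.0000)/(-1/12) = 84.0000
Rounded to 4 decimal places: z = 84.0000

Answer: 84.0000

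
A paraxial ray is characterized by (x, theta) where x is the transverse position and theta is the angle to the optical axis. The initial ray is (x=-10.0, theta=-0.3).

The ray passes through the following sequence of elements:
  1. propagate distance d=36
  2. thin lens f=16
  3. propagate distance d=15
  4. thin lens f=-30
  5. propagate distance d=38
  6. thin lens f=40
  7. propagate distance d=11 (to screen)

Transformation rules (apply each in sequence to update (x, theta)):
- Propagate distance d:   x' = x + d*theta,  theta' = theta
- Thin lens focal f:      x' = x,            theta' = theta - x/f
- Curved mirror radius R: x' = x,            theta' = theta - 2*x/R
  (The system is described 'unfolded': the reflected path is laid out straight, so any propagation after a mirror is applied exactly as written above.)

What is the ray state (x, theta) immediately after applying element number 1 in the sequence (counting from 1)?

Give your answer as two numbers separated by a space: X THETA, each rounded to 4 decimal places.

Answer: -20.8000 -0.3000

Derivation:
Initial: x=-10.0000 theta=-0.3000
After 1 (propagate distance d=36): x=-20.8000 theta=-0.3000
Rounded to 4 decimal places: x = -20.8000, theta = -0.3000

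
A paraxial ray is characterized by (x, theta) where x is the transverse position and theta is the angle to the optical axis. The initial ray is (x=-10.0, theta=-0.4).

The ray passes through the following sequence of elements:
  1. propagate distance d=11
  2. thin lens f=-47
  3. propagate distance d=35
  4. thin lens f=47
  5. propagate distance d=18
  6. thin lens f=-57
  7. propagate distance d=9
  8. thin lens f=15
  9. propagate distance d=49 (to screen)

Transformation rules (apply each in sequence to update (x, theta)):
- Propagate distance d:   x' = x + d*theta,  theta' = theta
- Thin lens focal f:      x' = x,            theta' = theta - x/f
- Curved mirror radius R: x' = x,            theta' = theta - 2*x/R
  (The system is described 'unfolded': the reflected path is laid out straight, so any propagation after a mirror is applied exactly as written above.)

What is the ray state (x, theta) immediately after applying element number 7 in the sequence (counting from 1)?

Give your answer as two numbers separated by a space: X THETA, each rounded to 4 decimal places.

Initial: x=-10.0000 theta=-0.4000
After 1 (propagate distance d=11): x=-14.4000 theta=-0.4000
After 2 (thin lens f=-47): x=-14.4000 theta=-166/235 (≈-0.7064)
After 3 (propagate distance d=35): x=-9194/235 (≈-39.1234) theta=-166/235 (≈-0.7064)
After 4 (thin lens f=47): x=-9194/235 (≈-39.1234) theta=1392/11045 (≈0.1260)
After 5 (propagate distance d=18): x=-407062/11045 (≈-36.8549) theta=1392/11045 (≈0.1260)
After 6 (thin lens f=-57): x=-407062/11045 (≈-36.8549) theta=-327718/629565 (≈-0.5205)
After 7 (propagate distance d=9): x=-8717332/209855 (≈-41.5398) theta=-327718/629565 (≈-0.5205)
Rounded to 4 decimal places: x = -41.5398, theta = -0.5205

Answer: -41.5398 -0.5205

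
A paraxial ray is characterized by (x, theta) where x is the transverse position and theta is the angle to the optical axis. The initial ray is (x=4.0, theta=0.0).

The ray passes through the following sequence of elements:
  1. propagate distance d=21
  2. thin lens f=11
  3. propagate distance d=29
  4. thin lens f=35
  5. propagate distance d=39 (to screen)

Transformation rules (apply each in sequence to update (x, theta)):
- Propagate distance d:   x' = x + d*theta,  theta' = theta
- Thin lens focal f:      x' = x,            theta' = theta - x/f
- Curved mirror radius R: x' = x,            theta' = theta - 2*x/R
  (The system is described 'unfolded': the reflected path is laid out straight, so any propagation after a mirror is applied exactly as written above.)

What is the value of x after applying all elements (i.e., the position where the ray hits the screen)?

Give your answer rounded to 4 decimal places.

Initial: x=4.0000 theta=0.0000
After 1 (propagate distance d=21): x=4.0000 theta=0.0000
After 2 (thin lens f=11): x=4.0000 theta=-4/11 (≈-0.3636)
After 3 (propagate distance d=29): x=-72/11 (≈-6.5455) theta=-4/11 (≈-0.3636)
After 4 (thin lens f=35): x=-72/11 (≈-6.5455) theta=-68/385 (≈-0.1766)
After 5 (propagate distance d=39 (to screen)): x=-5172/385 (≈-13.4338) theta=-68/385 (≈-0.1766)
Rounded to 4 decimal places: x = -13.4338

Answer: -13.4338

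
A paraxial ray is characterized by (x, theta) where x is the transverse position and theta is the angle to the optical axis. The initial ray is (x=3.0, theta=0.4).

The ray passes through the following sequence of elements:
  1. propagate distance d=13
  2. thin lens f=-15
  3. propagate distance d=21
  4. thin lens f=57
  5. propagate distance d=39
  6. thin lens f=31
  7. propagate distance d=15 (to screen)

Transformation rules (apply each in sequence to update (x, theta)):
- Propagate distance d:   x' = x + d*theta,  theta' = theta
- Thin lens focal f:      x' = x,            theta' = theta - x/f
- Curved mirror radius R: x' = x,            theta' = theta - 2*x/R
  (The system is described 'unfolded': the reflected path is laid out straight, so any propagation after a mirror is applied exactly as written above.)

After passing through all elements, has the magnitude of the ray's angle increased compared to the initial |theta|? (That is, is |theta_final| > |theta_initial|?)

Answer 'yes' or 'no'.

Initial: x=3.0000 theta=0.4000
After 1 (propagate distance d=13): x=8.2000 theta=0.4000
After 2 (thin lens f=-15): x=8.2000 theta=71/75 (≈0.9467)
After 3 (propagate distance d=21): x=28.0800 theta=71/75 (≈0.9467)
After 4 (thin lens f=57): x=28.0800 theta=647/1425 (≈0.4540)
After 5 (propagate distance d=39): x=21749/475 (≈45.7874) theta=647/1425 (≈0.4540)
After 6 (thin lens f=31): x=21749/475 (≈45.7874) theta=-9038/8835 (≈-1.0230)
After 7 (propagate distance d=15 (to screen)): x=448269/14725 (≈30.4427) theta=-9038/8835 (≈-1.0230)
|theta_initial|=0.4000 |theta_final|=9038/8835 (≈1.0230) -> increased

Answer: yes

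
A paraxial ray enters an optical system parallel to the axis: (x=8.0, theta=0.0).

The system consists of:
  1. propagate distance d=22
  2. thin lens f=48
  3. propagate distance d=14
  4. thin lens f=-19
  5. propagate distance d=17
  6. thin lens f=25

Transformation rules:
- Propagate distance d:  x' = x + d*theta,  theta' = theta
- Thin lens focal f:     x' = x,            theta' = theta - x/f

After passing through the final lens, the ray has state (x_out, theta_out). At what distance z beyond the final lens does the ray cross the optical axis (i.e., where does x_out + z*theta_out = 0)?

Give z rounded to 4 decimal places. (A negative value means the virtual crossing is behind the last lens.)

Initial: x=8.0000 theta=0.0000
After 1 (propagate distance d=22): x=8.0000 theta=0.0000
After 2 (thin lens f=48): x=8.0000 theta=-1/6 (≈-0.1667)
After 3 (propagate distance d=14): x=17/3 (≈5.6667) theta=-1/6 (≈-0.1667)
After 4 (thin lens f=-19): x=17/3 (≈5.6667) theta=5/38 (≈0.1316)
After 5 (propagate distance d=17): x=901/114 (≈7.9035) theta=5/38 (≈0.1316)
After 6 (thin lens f=25): x=901/114 (≈7.9035) theta=-263/1425 (≈-0.1846)
z_focus = -x_out/theta_out = -(901/114)/(-263/1425) = 22525/526 ≈ 42.8232
Rounded to 4 decimal places: z = 42.8232

Answer: 42.8232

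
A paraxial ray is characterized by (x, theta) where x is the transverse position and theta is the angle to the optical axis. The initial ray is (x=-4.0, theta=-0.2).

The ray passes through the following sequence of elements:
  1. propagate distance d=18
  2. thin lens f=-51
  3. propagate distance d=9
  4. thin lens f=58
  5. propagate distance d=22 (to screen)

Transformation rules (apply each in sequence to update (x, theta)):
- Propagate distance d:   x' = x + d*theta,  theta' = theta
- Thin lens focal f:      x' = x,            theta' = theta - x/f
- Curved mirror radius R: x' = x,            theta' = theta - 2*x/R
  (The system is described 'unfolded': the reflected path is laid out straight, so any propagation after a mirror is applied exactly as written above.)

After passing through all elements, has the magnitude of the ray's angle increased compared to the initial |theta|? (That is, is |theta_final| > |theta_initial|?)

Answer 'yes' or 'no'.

Answer: no

Derivation:
Initial: x=-4.0000 theta=-0.2000
After 1 (propagate distance d=18): x=-7.6000 theta=-0.2000
After 2 (thin lens f=-51): x=-7.6000 theta=-89/255 (≈-0.3490)
After 3 (propagate distance d=9): x=-913/85 (≈-10.7412) theta=-89/255 (≈-0.3490)
After 4 (thin lens f=58): x=-913/85 (≈-10.7412) theta=-2423/14790 (≈-0.1638)
After 5 (propagate distance d=22 (to screen)): x=-106084/7395 (≈-14.3454) theta=-2423/14790 (≈-0.1638)
|theta_initial|=0.2000 |theta_final|=2423/14790 (≈0.1638) -> not increased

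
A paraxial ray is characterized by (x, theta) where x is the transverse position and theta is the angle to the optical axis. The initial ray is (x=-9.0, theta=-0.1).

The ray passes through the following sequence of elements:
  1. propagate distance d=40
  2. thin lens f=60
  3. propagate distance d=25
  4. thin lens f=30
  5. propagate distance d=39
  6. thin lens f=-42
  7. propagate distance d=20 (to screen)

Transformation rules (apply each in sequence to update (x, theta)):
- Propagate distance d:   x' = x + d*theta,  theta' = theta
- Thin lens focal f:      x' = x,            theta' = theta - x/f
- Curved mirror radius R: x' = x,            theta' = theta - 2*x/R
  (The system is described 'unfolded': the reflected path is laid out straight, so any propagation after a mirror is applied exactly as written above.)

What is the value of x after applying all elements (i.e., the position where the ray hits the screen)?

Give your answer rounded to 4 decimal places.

Answer: 20.2377

Derivation:
Initial: x=-9.0000 theta=-0.1000
After 1 (propagate distance d=40): x=-13.0000 theta=-0.1000
After 2 (thin lens f=60): x=-13.0000 theta=7/60 (≈0.1167)
After 3 (propagate distance d=25): x=-121/12 (≈-10.0833) theta=7/60 (≈0.1167)
After 4 (thin lens f=30): x=-121/12 (≈-10.0833) theta=163/360 (≈0.4528)
After 5 (propagate distance d=39): x=7.5750 theta=163/360 (≈0.4528)
After 6 (thin lens f=-42): x=7.5750 theta=3191/5040 (≈0.6331)
After 7 (propagate distance d=20 (to screen)): x=50999/2520 (≈20.2377) theta=3191/5040 (≈0.6331)
Rounded to 4 decimal places: x = 20.2377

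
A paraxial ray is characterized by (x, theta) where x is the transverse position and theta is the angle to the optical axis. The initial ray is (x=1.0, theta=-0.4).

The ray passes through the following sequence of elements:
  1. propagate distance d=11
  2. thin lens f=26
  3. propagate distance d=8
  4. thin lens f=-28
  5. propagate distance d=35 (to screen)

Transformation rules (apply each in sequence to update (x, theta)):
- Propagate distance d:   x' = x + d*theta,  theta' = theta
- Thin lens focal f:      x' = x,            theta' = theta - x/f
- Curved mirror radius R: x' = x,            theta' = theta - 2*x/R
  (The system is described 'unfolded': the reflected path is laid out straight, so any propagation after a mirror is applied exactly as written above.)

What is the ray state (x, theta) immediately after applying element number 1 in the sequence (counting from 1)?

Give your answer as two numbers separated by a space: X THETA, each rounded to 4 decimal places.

Answer: -3.4000 -0.4000

Derivation:
Initial: x=1.0000 theta=-0.4000
After 1 (propagate distance d=11): x=-3.4000 theta=-0.4000
Rounded to 4 decimal places: x = -3.4000, theta = -0.4000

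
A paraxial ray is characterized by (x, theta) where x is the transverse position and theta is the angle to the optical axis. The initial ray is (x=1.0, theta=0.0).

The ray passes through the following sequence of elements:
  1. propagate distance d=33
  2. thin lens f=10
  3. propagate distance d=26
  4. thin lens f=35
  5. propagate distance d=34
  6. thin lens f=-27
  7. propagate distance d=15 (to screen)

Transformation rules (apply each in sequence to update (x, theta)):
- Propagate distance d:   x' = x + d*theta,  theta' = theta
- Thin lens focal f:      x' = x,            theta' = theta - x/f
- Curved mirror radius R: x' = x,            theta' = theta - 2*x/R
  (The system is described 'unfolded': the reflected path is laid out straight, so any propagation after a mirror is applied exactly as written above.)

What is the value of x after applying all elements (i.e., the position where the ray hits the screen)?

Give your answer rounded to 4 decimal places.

Answer: -6.1743

Derivation:
Initial: x=1.0000 theta=0.0000
After 1 (propagate distance d=33): x=1.0000 theta=0.0000
After 2 (thin lens f=10): x=1.0000 theta=-0.1000
After 3 (propagate distance d=26): x=-1.6000 theta=-0.1000
After 4 (thin lens f=35): x=-1.6000 theta=-19/350 (≈-0.0543)
After 5 (propagate distance d=34): x=-603/175 (≈-3.4457) theta=-19/350 (≈-0.0543)
After 6 (thin lens f=-27): x=-603/175 (≈-3.4457) theta=-191/1050 (≈-0.1819)
After 7 (propagate distance d=15 (to screen)): x=-2161/350 (≈-6.1743) theta=-191/1050 (≈-0.1819)
Rounded to 4 decimal places: x = -6.1743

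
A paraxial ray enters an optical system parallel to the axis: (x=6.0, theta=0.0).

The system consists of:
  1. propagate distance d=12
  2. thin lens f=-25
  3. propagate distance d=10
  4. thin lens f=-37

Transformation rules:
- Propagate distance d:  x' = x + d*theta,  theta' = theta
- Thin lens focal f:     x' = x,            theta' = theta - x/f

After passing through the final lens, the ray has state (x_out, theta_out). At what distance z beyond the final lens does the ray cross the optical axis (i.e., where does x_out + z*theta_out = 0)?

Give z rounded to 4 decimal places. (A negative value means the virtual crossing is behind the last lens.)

Initial: x=6.0000 theta=0.0000
After 1 (propagate distance d=12): x=6.0000 theta=0.0000
After 2 (thin lens f=-25): x=6.0000 theta=0.2400
After 3 (propagate distance d=10): x=8.4000 theta=0.2400
After 4 (thin lens f=-37): x=8.4000 theta=432/925 (≈0.4670)
z_focus = -x_out/theta_out = -(8.4000)/(432/925) = -1295/72 ≈ -17.9861
Rounded to 4 decimal places: z = -17.9861

Answer: -17.9861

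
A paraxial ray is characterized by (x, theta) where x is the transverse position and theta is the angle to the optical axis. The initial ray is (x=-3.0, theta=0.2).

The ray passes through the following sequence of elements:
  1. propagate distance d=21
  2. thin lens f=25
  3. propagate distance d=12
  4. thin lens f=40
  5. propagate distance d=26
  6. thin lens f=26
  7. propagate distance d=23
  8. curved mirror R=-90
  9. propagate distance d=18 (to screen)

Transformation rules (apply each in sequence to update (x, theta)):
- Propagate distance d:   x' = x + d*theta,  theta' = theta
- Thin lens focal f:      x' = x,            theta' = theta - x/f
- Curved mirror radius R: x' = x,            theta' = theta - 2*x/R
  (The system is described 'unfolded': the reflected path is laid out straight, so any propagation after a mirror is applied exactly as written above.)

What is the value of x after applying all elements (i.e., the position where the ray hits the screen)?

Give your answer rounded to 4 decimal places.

Answer: 1.1759

Derivation:
Initial: x=-3.0000 theta=0.2000
After 1 (propagate distance d=21): x=1.2000 theta=0.2000
After 2 (thin lens f=25): x=1.2000 theta=0.1520
After 3 (propagate distance d=12): x=3.0240 theta=0.1520
After 4 (thin lens f=40): x=3.0240 theta=0.0764
After 5 (propagate distance d=26): x=5.0104 theta=0.0764
After 6 (thin lens f=26): x=5.0104 theta=-189/1625 (≈-0.1163)
After 7 (propagate distance d=23): x=37949/16250 (≈2.3353) theta=-189/1625 (≈-0.1163)
After 8 (curved mirror R=-90): x=37949/16250 (≈2.3353) theta=-47101/731250 (≈-0.0644)
After 9 (propagate distance d=18 (to screen)): x=95543/81250 (≈1.1759) theta=-47101/731250 (≈-0.0644)
Rounded to 4 decimal places: x = 1.1759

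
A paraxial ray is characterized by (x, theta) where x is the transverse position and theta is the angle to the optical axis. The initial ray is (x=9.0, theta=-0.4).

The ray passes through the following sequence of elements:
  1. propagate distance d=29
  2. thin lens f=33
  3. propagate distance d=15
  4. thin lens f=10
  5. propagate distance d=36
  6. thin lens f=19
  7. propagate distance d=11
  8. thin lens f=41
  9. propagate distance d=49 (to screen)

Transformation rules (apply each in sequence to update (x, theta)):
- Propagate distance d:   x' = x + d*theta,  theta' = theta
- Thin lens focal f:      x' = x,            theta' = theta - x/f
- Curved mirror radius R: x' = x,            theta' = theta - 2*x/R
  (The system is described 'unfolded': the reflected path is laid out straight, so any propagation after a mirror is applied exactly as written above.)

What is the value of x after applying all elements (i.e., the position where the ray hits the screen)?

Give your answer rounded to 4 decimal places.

Initial: x=9.0000 theta=-0.4000
After 1 (propagate distance d=29): x=-2.6000 theta=-0.4000
After 2 (thin lens f=33): x=-2.6000 theta=-53/165 (≈-0.3212)
After 3 (propagate distance d=15): x=-408/55 (≈-7.4182) theta=-53/165 (≈-0.3212)
After 4 (thin lens f=10): x=-408/55 (≈-7.4182) theta=347/825 (≈0.4206)
After 5 (propagate distance d=36): x=2124/275 (≈7.7236) theta=347/825 (≈0.4206)
After 6 (thin lens f=19): x=2124/275 (≈7.7236) theta=221/15675 (≈0.0141)
After 7 (propagate distance d=11): x=123499/15675 (≈7.8787) theta=221/15675 (≈0.0141)
After 8 (thin lens f=41): x=123499/15675 (≈7.8787) theta=-38146/214225 (≈-0.1781)
After 9 (propagate distance d=49 (to screen)): x=-544003/642675 (≈-0.8465) theta=-38146/214225 (≈-0.1781)
Rounded to 4 decimal places: x = -0.8465

Answer: -0.8465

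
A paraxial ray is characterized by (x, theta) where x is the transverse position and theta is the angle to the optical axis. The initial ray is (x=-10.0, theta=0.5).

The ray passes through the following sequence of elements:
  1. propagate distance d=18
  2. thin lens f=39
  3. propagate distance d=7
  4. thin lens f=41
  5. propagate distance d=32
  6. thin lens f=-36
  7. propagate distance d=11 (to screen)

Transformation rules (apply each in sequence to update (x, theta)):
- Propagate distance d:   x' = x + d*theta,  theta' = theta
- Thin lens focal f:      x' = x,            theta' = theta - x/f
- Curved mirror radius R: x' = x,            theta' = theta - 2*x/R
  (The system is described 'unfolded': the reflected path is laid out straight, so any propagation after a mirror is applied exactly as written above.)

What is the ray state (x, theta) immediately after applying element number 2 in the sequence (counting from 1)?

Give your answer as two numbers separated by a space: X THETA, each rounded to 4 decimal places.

Initial: x=-10.0000 theta=0.5000
After 1 (propagate distance d=18): x=-1.0000 theta=0.5000
After 2 (thin lens f=39): x=-1.0000 theta=41/78 (≈0.5256)
Rounded to 4 decimal places: x = -1.0000, theta = 0.5256

Answer: -1.0000 0.5256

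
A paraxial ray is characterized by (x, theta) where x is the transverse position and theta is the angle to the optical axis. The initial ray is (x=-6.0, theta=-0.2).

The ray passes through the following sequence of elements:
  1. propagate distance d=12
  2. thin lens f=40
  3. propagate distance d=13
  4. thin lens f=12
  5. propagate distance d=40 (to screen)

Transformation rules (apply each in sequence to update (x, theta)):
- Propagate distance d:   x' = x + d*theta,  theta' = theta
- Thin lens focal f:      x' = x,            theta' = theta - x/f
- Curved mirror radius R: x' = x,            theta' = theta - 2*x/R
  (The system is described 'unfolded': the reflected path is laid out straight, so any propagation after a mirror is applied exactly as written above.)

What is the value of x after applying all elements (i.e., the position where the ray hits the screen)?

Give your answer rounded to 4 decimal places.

Initial: x=-6.0000 theta=-0.2000
After 1 (propagate distance d=12): x=-8.4000 theta=-0.2000
After 2 (thin lens f=40): x=-8.4000 theta=0.0100
After 3 (propagate distance d=13): x=-8.2700 theta=0.0100
After 4 (thin lens f=12): x=-8.2700 theta=839/1200 (≈0.6992)
After 5 (propagate distance d=40 (to screen)): x=5909/300 (≈19.6967) theta=839/1200 (≈0.6992)
Rounded to 4 decimal places: x = 19.6967

Answer: 19.6967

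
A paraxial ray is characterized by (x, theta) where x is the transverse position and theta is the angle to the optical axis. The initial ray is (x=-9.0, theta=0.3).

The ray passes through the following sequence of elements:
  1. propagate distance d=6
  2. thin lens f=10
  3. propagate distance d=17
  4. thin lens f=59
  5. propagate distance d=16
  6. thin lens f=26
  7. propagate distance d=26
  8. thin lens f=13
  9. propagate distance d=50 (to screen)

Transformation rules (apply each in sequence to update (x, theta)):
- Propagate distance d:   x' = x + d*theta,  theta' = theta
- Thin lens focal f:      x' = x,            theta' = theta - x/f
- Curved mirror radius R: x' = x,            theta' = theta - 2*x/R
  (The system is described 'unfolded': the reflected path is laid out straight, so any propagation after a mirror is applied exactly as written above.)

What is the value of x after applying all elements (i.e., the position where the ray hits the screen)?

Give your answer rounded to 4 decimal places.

Initial: x=-9.0000 theta=0.3000
After 1 (propagate distance d=6): x=-7.2000 theta=0.3000
After 2 (thin lens f=10): x=-7.2000 theta=1.0200
After 3 (propagate distance d=17): x=10.1400 theta=1.0200
After 4 (thin lens f=59): x=10.1400 theta=1251/1475 (≈0.8481)
After 5 (propagate distance d=16): x=13989/590 (≈23.7102) theta=1251/1475 (≈0.8481)
After 6 (thin lens f=26): x=13989/590 (≈23.7102) theta=-4893/76700 (≈-0.0638)
After 7 (propagate distance d=26): x=32526/1475 (≈22.0515) theta=-4893/76700 (≈-0.0638)
After 8 (thin lens f=13): x=32526/1475 (≈22.0515) theta=-134997/76700 (≈-1.7601)
After 9 (propagate distance d=50 (to screen)): x=-2529249/38350 (≈-65.9517) theta=-134997/76700 (≈-1.7601)
Rounded to 4 decimal places: x = -65.9517

Answer: -65.9517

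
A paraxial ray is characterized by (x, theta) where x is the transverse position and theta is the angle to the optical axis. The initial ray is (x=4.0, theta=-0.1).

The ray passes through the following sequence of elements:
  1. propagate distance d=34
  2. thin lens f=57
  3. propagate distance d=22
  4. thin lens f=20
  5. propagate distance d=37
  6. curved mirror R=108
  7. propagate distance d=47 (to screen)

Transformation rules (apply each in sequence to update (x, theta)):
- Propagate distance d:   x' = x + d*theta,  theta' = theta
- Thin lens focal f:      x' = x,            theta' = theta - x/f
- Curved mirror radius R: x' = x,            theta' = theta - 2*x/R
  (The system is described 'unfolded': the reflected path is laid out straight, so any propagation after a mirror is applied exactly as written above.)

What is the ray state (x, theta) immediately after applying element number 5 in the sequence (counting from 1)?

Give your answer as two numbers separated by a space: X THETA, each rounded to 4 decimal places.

Initial: x=4.0000 theta=-0.1000
After 1 (propagate distance d=34): x=0.6000 theta=-0.1000
After 2 (thin lens f=57): x=0.6000 theta=-21/190 (≈-0.1105)
After 3 (propagate distance d=22): x=-174/95 (≈-1.8316) theta=-21/190 (≈-0.1105)
After 4 (thin lens f=20): x=-174/95 (≈-1.8316) theta=-9/475 (≈-0.0189)
After 5 (propagate distance d=37): x=-1203/475 (≈-2.5326) theta=-9/475 (≈-0.0189)
Rounded to 4 decimal places: x = -2.5326, theta = -0.0189

Answer: -2.5326 -0.0189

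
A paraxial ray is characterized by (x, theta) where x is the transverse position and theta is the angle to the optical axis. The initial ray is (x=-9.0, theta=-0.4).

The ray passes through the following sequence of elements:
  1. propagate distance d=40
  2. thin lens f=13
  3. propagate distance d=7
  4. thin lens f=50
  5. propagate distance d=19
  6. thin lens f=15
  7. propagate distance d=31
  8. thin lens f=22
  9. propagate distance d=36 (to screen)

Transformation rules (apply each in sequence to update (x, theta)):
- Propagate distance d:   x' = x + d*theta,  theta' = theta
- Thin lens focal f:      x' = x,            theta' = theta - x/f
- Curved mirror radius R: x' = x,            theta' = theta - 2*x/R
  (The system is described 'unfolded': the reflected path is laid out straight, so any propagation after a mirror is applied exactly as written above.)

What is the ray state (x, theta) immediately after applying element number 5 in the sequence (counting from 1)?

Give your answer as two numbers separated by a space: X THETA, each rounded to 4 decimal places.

Initial: x=-9.0000 theta=-0.4000
After 1 (propagate distance d=40): x=-25.0000 theta=-0.4000
After 2 (thin lens f=13): x=-25.0000 theta=99/65 (≈1.5231)
After 3 (propagate distance d=7): x=-932/65 (≈-14.3385) theta=99/65 (≈1.5231)
After 4 (thin lens f=50): x=-932/65 (≈-14.3385) theta=2941/1625 (≈1.8098)
After 5 (propagate distance d=19): x=32579/1625 (≈20.0486) theta=2941/1625 (≈1.8098)
Rounded to 4 decimal places: x = 20.0486, theta = 1.8098

Answer: 20.0486 1.8098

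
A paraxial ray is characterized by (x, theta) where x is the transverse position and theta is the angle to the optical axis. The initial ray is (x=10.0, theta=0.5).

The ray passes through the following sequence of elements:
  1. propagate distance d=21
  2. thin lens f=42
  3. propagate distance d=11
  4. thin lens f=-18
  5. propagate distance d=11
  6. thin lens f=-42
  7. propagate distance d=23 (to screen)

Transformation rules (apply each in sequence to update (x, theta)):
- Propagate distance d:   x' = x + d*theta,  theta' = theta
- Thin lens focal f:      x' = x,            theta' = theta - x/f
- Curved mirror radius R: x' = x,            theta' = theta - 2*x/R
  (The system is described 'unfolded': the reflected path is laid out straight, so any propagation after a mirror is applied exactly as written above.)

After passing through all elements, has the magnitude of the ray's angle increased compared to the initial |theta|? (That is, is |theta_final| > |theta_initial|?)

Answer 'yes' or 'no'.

Answer: yes

Derivation:
Initial: x=10.0000 theta=0.5000
After 1 (propagate distance d=21): x=20.5000 theta=0.5000
After 2 (thin lens f=42): x=20.5000 theta=1/84 (≈0.0119)
After 3 (propagate distance d=11): x=1733/84 (≈20.6310) theta=1/84 (≈0.0119)
After 4 (thin lens f=-18): x=1733/84 (≈20.6310) theta=1751/1512 (≈1.1581)
After 5 (propagate distance d=11): x=50455/1512 (≈33.3697) theta=1751/1512 (≈1.1581)
After 6 (thin lens f=-42): x=50455/1512 (≈33.3697) theta=123997/63504 (≈1.9526)
After 7 (propagate distance d=23 (to screen)): x=4971041/63504 (≈78.2792) theta=123997/63504 (≈1.9526)
|theta_initial|=0.5000 |theta_final|=123997/63504 (≈1.9526) -> increased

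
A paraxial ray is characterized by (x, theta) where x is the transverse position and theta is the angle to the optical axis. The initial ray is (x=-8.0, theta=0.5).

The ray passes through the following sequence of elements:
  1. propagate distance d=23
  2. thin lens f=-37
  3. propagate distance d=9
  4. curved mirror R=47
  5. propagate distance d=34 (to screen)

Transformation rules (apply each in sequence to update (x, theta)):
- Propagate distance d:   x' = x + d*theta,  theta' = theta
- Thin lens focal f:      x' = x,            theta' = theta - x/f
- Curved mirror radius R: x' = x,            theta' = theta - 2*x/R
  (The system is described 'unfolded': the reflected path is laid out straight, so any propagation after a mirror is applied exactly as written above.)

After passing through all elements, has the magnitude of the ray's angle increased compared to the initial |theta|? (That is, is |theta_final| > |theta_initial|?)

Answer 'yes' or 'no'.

Initial: x=-8.0000 theta=0.5000
After 1 (propagate distance d=23): x=3.5000 theta=0.5000
After 2 (thin lens f=-37): x=3.5000 theta=22/37 (≈0.5946)
After 3 (propagate distance d=9): x=655/74 (≈8.8514) theta=22/37 (≈0.5946)
After 4 (curved mirror R=47): x=655/74 (≈8.8514) theta=379/1739 (≈0.2179)
After 5 (propagate distance d=34 (to screen)): x=56557/3478 (≈16.2614) theta=379/1739 (≈0.2179)
|theta_initial|=0.5000 |theta_final|=379/1739 (≈0.2179) -> not increased

Answer: no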